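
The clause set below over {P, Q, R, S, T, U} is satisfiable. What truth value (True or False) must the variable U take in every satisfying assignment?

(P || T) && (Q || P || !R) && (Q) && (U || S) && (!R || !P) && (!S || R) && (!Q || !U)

Suppose U = true.
Unit clause (Q) forces Q = true.
Now (!Q) is unsatisfied and unit — conflict.
So every satisfying assignment has U = False.

False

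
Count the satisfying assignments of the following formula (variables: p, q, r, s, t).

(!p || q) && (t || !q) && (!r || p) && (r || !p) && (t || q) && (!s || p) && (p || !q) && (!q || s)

There are 2^5 = 32 truth assignments over (p, q, r, s, t).
Split on p. With p = true, the clauses containing p are satisfied and !p drops from the rest; 1 of the 2^4 = 16 assignments to the other variables satisfy what remains.
With p = false, by the same count on the reduced clause set, 1 assignment works.
Total: 1 + 1 = 2.

2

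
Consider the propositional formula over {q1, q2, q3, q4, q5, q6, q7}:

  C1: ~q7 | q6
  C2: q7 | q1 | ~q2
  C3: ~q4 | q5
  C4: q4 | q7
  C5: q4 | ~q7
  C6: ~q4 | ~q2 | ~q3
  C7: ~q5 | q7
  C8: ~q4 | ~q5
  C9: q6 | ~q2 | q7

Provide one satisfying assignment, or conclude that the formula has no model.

Try q7 = 0.
From the singleton clause (q4), q4 = 1.
From the singleton clause (q5), q5 = 1.
But (~q5) is also a unit clause — contradiction.
That branch fails; take q7 = 1 instead.
From the singleton clause (q6), q6 = 1.
From the singleton clause (q4), q4 = 1.
From the singleton clause (q5), q5 = 1.
But (~q5) is also a unit clause — contradiction.
Either choice for q7 ends in contradiction.

UNSATISFIABLE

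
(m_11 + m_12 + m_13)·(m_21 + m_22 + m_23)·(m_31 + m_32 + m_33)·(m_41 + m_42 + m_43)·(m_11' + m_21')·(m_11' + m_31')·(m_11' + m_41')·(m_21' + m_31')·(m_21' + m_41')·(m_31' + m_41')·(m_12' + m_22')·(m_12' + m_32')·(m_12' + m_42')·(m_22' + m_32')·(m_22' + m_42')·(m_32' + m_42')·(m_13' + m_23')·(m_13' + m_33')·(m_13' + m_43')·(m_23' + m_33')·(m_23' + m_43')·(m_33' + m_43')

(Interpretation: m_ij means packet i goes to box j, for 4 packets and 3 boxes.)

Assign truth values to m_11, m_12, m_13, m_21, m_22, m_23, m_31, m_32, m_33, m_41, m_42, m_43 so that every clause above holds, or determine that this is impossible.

UNSATISFIABLE

Case m_11 = 0:
Case m_12 = 1:
Unit clause (m_22') forces m_22 = 0.
Unit clause (m_32') forces m_32 = 0.
Unit clause (m_42') forces m_42 = 0.
Case m_21 = 1:
Unit clause (m_31') forces m_31 = 0.
Unit clause (m_33) forces m_33 = 1.
Unit clause (m_41') forces m_41 = 0.
Unit clause (m_43) forces m_43 = 1.
Now (m_43') is unsatisfied and unit — conflict.
Backtrack on m_21: now try m_21 = 0.
Unit clause (m_23) forces m_23 = 1.
Unit clause (m_13') forces m_13 = 0.
Unit clause (m_33') forces m_33 = 0.
Unit clause (m_31) forces m_31 = 1.
Unit clause (m_41') forces m_41 = 0.
Unit clause (m_43) forces m_43 = 1.
Now (m_43') is unsatisfied and unit — conflict.
Neither m_21 = 1 nor m_21 = 0 works.
Backtrack on m_12: now try m_12 = 0.
Unit clause (m_13) forces m_13 = 1.
Unit clause (m_23') forces m_23 = 0.
Unit clause (m_33') forces m_33 = 0.
Unit clause (m_43') forces m_43 = 0.
Case m_21 = 1:
Unit clause (m_31') forces m_31 = 0.
Unit clause (m_32) forces m_32 = 1.
Unit clause (m_41') forces m_41 = 0.
Unit clause (m_42) forces m_42 = 1.
Now (m_42') is unsatisfied and unit — conflict.
Backtrack on m_21: now try m_21 = 0.
Unit clause (m_22) forces m_22 = 1.
Unit clause (m_32') forces m_32 = 0.
Unit clause (m_31) forces m_31 = 1.
Unit clause (m_41') forces m_41 = 0.
Unit clause (m_42) forces m_42 = 1.
Now (m_42') is unsatisfied and unit — conflict.
Neither m_21 = 1 nor m_21 = 0 works.
Neither m_12 = 1 nor m_12 = 0 works.
Backtrack on m_11: now try m_11 = 1.
Unit clause (m_21') forces m_21 = 0.
Unit clause (m_31') forces m_31 = 0.
Unit clause (m_41') forces m_41 = 0.
Case m_22 = 1:
Unit clause (m_12') forces m_12 = 0.
Unit clause (m_32') forces m_32 = 0.
Unit clause (m_33) forces m_33 = 1.
Unit clause (m_42') forces m_42 = 0.
Unit clause (m_43) forces m_43 = 1.
Now (m_43') is unsatisfied and unit — conflict.
Backtrack on m_22: now try m_22 = 0.
Unit clause (m_23) forces m_23 = 1.
Unit clause (m_13') forces m_13 = 0.
Unit clause (m_33') forces m_33 = 0.
Unit clause (m_32) forces m_32 = 1.
Unit clause (m_12') forces m_12 = 0.
Unit clause (m_42') forces m_42 = 0.
Unit clause (m_43) forces m_43 = 1.
Now (m_43') is unsatisfied and unit — conflict.
Neither m_22 = 1 nor m_22 = 0 works.
Neither m_11 = 1 nor m_11 = 0 works.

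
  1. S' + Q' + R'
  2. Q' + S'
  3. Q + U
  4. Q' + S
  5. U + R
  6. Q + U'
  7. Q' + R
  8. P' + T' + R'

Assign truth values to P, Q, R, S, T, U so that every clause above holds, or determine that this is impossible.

UNSATISFIABLE

Branch on Q: set Q = 0.
From the singleton clause (U), U = 1.
Now (U') is unsatisfied and unit — conflict.
Backtrack on Q: now try Q = 1.
From the singleton clause (S'), S = 0.
Now (S) is unsatisfied and unit — conflict.
Both values of Q lead to a conflict.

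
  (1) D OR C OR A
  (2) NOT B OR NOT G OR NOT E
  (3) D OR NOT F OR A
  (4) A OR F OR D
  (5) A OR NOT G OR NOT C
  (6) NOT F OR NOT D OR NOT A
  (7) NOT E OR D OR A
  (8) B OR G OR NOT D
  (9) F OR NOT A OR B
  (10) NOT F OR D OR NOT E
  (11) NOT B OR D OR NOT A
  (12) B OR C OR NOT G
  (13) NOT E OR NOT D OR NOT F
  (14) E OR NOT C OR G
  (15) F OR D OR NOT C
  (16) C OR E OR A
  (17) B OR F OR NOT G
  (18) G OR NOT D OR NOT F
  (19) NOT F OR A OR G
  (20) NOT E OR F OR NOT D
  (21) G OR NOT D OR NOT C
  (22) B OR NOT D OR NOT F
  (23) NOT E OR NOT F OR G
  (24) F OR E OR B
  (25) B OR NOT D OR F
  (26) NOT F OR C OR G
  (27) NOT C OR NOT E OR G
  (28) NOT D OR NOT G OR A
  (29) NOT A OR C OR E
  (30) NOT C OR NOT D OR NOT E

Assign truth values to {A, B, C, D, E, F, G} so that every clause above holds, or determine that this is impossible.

Branch on D: set D = false.
Branch on C: set C = true.
Unit clause (F) forces F = true.
Unit clause (A) forces A = true.
Unit clause (NOT E) forces E = false.
Unit clause (NOT B) forces B = false.
Unit clause (G) forces G = true.
All clauses are satisfied.

A: true, B: false, C: true, D: false, E: false, F: true, G: true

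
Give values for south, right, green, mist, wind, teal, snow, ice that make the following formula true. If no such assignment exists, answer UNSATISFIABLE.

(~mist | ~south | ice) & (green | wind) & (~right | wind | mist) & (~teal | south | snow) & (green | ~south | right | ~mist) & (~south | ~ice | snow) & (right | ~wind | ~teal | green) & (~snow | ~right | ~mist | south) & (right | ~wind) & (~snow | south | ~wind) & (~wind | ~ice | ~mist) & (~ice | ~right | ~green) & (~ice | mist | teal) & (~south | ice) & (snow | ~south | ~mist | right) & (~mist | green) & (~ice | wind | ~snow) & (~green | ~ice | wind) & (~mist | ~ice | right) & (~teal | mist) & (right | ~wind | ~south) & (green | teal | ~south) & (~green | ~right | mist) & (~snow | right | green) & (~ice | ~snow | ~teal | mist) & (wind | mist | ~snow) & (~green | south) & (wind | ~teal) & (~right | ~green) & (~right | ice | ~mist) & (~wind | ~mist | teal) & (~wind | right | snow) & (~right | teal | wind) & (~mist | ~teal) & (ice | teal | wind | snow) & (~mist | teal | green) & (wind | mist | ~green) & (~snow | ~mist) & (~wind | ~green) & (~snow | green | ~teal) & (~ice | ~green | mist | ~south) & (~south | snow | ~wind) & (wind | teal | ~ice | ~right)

south: 0, right: 1, green: 0, mist: 0, wind: 1, teal: 0, snow: 0, ice: 0

Branch on green: set green = 0.
(wind) alone gives wind = 1.
(right) alone gives right = 1.
(~mist) alone gives mist = 0.
(~teal) alone gives teal = 0.
(~ice) alone gives ice = 0.
(~south) alone gives south = 0.
(~snow) alone gives snow = 0.
All clauses are satisfied.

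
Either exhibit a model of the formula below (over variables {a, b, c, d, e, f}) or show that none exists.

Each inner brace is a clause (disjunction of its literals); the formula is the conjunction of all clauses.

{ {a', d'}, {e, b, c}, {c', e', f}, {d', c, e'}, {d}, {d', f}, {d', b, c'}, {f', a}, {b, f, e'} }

Unit clause (d) forces d = 1.
Unit clause (a') forces a = 0.
Unit clause (f) forces f = 1.
But (f') is also a unit clause — contradiction.

UNSATISFIABLE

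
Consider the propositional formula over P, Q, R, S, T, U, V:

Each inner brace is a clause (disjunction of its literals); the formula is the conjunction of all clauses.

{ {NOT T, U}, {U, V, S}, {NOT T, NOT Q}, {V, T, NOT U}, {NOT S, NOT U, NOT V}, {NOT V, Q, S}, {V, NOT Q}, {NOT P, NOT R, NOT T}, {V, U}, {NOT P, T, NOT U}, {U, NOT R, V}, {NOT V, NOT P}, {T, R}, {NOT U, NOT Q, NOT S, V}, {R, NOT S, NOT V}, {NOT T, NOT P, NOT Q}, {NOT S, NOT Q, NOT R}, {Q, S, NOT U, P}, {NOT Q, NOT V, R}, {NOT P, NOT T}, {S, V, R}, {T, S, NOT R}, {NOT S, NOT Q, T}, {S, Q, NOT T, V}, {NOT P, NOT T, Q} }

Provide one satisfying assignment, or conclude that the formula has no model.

P=false, Q=false, R=true, S=true, T=true, U=true, V=false

Try T = true.
(U) alone gives U = true.
(NOT Q) alone gives Q = false.
(NOT P) alone gives P = false.
(S) alone gives S = true.
(NOT V) alone gives V = false.
No clause remains; R is free.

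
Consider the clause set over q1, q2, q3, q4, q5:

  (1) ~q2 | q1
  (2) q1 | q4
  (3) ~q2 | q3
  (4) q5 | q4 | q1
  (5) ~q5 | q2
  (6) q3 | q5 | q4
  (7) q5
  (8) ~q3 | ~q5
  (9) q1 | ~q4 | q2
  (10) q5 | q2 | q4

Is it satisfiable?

From the singleton clause (q5), q5 = 1.
From the singleton clause (q2), q2 = 1.
From the singleton clause (q1), q1 = 1.
From the singleton clause (q3), q3 = 1.
Now (~q3) is unsatisfied and unit — conflict.
No assignment satisfies every clause.

No, unsatisfiable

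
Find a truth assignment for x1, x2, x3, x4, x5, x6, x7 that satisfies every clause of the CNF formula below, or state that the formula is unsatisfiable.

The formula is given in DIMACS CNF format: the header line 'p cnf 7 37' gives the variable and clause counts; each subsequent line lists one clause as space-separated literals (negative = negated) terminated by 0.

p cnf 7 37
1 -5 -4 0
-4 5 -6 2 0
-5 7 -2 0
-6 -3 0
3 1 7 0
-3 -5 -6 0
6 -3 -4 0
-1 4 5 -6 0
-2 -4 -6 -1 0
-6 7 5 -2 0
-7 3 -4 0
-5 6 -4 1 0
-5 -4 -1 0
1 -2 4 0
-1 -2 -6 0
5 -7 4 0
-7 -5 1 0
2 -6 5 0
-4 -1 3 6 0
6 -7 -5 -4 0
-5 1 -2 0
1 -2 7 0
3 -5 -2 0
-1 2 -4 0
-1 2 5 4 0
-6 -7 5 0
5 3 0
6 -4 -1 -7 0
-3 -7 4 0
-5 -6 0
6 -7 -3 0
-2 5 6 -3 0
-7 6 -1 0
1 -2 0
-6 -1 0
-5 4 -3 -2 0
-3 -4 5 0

x1 ↦ False; x2 ↦ False; x3 ↦ True; x4 ↦ False; x5 ↦ False; x6 ↦ False; x7 ↦ False

Suppose x6 = False.
Suppose x3 = True.
From the singleton clause (¬x4), x4 = False.
From the singleton clause (¬x7), x7 = False.
Suppose x5 = False.
From the singleton clause (¬x2), x2 = False.
From the singleton clause (¬x1), x1 = False.
Every clause now holds.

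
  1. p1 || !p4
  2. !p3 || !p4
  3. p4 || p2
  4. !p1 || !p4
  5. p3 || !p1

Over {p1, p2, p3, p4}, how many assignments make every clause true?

There are 2^4 = 16 truth assignments over (p1, p2, p3, p4).
Check each against the 5 clauses (columns in the order p1, p2, p3, p4):
  F F F F  ✗ fails (p4 || p2)
  F F F T  ✗ fails (p1 || !p4)
  F F T F  ✗ fails (p4 || p2)
  F F T T  ✗ fails (p1 || !p4)
  F T F F  ✓ satisfies all
  F T F T  ✗ fails (p1 || !p4)
  F T T F  ✓ satisfies all
  F T T T  ✗ fails (p1 || !p4)
  T F F F  ✗ fails (p4 || p2)
  T F F T  ✗ fails (!p1 || !p4)
  T F T F  ✗ fails (p4 || p2)
  T F T T  ✗ fails (!p3 || !p4)
  T T F F  ✗ fails (p3 || !p1)
  T T F T  ✗ fails (!p1 || !p4)
  T T T F  ✓ satisfies all
  T T T T  ✗ fails (!p3 || !p4)
3 of the 16 rows are models.

3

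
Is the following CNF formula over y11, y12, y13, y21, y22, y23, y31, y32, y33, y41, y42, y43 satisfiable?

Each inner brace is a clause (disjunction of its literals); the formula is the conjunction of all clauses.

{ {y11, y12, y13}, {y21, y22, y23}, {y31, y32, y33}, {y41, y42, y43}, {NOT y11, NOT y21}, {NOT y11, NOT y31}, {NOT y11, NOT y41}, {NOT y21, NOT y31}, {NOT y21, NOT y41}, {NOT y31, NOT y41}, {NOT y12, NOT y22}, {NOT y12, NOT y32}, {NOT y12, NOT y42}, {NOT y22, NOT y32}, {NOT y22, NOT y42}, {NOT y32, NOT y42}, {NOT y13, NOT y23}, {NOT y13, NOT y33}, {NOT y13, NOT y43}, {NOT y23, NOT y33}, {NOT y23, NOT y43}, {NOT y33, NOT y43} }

Case y11 = false:
Case y12 = true:
The clause (NOT y22) is unit, so y22 = false.
The clause (NOT y32) is unit, so y32 = false.
The clause (NOT y42) is unit, so y42 = false.
Case y21 = true:
The clause (NOT y31) is unit, so y31 = false.
The clause (y33) is unit, so y33 = true.
The clause (NOT y41) is unit, so y41 = false.
The clause (y43) is unit, so y43 = true.
Now (NOT y43) is unsatisfied and unit — conflict.
Undo y21 and try y21 = false.
The clause (y23) is unit, so y23 = true.
The clause (NOT y13) is unit, so y13 = false.
The clause (NOT y33) is unit, so y33 = false.
The clause (y31) is unit, so y31 = true.
The clause (NOT y41) is unit, so y41 = false.
The clause (y43) is unit, so y43 = true.
Now (NOT y43) is unsatisfied and unit — conflict.
Either choice for y21 ends in contradiction.
Undo y12 and try y12 = false.
The clause (y13) is unit, so y13 = true.
The clause (NOT y23) is unit, so y23 = false.
The clause (NOT y33) is unit, so y33 = false.
The clause (NOT y43) is unit, so y43 = false.
Case y21 = true:
The clause (NOT y31) is unit, so y31 = false.
The clause (y32) is unit, so y32 = true.
The clause (NOT y41) is unit, so y41 = false.
The clause (y42) is unit, so y42 = true.
Now (NOT y42) is unsatisfied and unit — conflict.
Undo y21 and try y21 = false.
The clause (y22) is unit, so y22 = true.
The clause (NOT y32) is unit, so y32 = false.
The clause (y31) is unit, so y31 = true.
The clause (NOT y41) is unit, so y41 = false.
The clause (y42) is unit, so y42 = true.
Now (NOT y42) is unsatisfied and unit — conflict.
Either choice for y21 ends in contradiction.
Either choice for y12 ends in contradiction.
Undo y11 and try y11 = true.
The clause (NOT y21) is unit, so y21 = false.
The clause (NOT y31) is unit, so y31 = false.
The clause (NOT y41) is unit, so y41 = false.
Case y22 = true:
The clause (NOT y12) is unit, so y12 = false.
The clause (NOT y32) is unit, so y32 = false.
The clause (y33) is unit, so y33 = true.
The clause (NOT y42) is unit, so y42 = false.
The clause (y43) is unit, so y43 = true.
Now (NOT y43) is unsatisfied and unit — conflict.
Undo y22 and try y22 = false.
The clause (y23) is unit, so y23 = true.
The clause (NOT y13) is unit, so y13 = false.
The clause (NOT y33) is unit, so y33 = false.
The clause (y32) is unit, so y32 = true.
The clause (NOT y12) is unit, so y12 = false.
The clause (NOT y42) is unit, so y42 = false.
The clause (y43) is unit, so y43 = true.
Now (NOT y43) is unsatisfied and unit — conflict.
Either choice for y22 ends in contradiction.
Either choice for y11 ends in contradiction.
No assignment satisfies every clause.

No, unsatisfiable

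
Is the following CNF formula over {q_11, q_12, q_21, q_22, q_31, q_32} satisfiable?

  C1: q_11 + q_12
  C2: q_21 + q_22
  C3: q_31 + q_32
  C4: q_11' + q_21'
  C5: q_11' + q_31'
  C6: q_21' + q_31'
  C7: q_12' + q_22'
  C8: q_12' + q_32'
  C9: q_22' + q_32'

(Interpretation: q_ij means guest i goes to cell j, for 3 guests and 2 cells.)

Suppose q_11 = 1.
From the singleton clause (q_21'), q_21 = 0.
From the singleton clause (q_22), q_22 = 1.
From the singleton clause (q_31'), q_31 = 0.
From the singleton clause (q_32), q_32 = 1.
That conflicts with the unit clause (q_32').
That branch fails; take q_11 = 0 instead.
From the singleton clause (q_12), q_12 = 1.
From the singleton clause (q_22'), q_22 = 0.
From the singleton clause (q_21), q_21 = 1.
From the singleton clause (q_31'), q_31 = 0.
From the singleton clause (q_32), q_32 = 1.
That conflicts with the unit clause (q_32').
Neither q_11 = 1 nor q_11 = 0 works.
No assignment satisfies every clause.

No, unsatisfiable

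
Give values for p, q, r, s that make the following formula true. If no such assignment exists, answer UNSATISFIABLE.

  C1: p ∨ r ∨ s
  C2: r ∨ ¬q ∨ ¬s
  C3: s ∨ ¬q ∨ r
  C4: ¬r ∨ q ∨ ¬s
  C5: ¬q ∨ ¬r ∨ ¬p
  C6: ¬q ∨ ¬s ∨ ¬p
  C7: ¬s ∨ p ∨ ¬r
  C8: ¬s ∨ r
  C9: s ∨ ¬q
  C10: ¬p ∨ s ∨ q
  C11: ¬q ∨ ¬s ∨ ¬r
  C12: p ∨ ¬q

p ↦ False,  q ↦ False,  r ↦ True,  s ↦ False

Case s = False:
The clause (¬q) is unit, so q = False.
The clause (¬p) is unit, so p = False.
The clause (r) is unit, so r = True.
Every clause now holds.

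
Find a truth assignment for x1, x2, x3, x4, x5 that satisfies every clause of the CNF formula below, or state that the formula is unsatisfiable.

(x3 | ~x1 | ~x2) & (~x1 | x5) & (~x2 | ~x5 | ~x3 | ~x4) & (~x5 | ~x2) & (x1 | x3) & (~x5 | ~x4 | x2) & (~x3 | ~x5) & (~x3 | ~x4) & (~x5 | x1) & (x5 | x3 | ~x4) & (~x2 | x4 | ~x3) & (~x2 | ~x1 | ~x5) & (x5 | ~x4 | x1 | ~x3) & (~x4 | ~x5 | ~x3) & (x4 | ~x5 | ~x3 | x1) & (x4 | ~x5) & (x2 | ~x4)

Suppose x1 = 0.
Unit clause (x3) forces x3 = 1.
Unit clause (~x5) forces x5 = 0.
Unit clause (~x4) forces x4 = 0.
Unit clause (~x2) forces x2 = 0.
Every clause now holds.

x1=0,  x2=0,  x3=1,  x4=0,  x5=0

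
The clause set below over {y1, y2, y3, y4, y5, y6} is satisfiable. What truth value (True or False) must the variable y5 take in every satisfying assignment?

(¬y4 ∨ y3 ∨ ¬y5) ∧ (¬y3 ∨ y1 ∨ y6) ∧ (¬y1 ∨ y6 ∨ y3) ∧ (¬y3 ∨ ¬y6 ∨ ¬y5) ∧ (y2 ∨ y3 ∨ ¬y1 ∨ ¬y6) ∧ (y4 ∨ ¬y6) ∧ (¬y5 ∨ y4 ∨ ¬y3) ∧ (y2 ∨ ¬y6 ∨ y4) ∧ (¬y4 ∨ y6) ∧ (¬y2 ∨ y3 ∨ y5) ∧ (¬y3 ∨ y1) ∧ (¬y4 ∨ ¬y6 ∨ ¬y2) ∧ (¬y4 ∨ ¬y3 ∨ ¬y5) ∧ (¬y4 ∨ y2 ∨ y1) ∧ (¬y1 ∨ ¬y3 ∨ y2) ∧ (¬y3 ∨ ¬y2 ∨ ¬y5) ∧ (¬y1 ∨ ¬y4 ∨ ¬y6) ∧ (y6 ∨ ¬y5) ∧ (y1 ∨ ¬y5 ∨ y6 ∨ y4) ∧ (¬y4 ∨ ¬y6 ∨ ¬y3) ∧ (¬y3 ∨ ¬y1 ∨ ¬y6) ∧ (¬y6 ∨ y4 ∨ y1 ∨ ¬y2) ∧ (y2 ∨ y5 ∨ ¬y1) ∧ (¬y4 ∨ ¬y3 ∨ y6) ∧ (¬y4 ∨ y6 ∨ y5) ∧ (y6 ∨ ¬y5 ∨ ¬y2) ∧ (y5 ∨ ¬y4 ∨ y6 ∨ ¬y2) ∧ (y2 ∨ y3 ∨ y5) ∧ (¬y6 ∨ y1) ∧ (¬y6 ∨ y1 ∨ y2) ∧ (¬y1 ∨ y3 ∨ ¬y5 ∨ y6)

False

Suppose y5 = True.
The clause (y6) is unit, so y6 = True.
The clause (¬y3) is unit, so y3 = False.
The clause (¬y4) is unit, so y4 = False.
That conflicts with the unit clause (y4).
So every satisfying assignment has y5 = False.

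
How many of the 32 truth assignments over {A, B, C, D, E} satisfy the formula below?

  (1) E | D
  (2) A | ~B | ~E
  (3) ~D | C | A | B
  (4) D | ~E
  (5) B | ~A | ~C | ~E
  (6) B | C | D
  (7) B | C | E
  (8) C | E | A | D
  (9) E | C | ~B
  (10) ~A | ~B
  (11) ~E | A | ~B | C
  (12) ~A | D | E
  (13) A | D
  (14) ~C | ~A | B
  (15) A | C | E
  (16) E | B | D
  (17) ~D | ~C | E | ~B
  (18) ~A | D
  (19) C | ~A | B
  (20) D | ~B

2

There are 2^5 = 32 truth assignments over (A, B, C, D, E).
Split on C. With C = 1, the clauses containing C are satisfied and ~C drops from the rest; 2 of the 2^4 = 16 assignments to the other variables satisfy what remains.
With C = 0, by the same count on the reduced clause set, 0 assignments work.
(One model: A=F, B=F, C=T, D=T, E=F.)
Total: 2 + 0 = 2.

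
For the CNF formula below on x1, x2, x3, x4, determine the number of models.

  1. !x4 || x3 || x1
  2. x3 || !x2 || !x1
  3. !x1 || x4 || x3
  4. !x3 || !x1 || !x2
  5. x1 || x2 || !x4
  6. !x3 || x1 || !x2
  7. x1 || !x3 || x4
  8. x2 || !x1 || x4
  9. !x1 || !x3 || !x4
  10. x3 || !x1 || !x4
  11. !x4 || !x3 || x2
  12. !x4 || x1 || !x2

There are 2^4 = 16 truth assignments over (x1, x2, x3, x4).
Check each against the 12 clauses (columns in the order x1, x2, x3, x4):
  F F F F  ✓ satisfies all
  F F F T  ✗ fails (!x4 || x3 || x1)
  F F T F  ✗ fails (x1 || !x3 || x4)
  F F T T  ✗ fails (x1 || x2 || !x4)
  F T F F  ✓ satisfies all
  F T F T  ✗ fails (!x4 || x3 || x1)
  F T T F  ✗ fails (!x3 || x1 || !x2)
  F T T T  ✗ fails (!x3 || x1 || !x2)
  T F F F  ✗ fails (!x1 || x4 || x3)
  T F F T  ✗ fails (x3 || !x1 || !x4)
  T F T F  ✗ fails (x2 || !x1 || x4)
  T F T T  ✗ fails (!x1 || !x3 || !x4)
  T T F F  ✗ fails (x3 || !x2 || !x1)
  T T F T  ✗ fails (x3 || !x2 || !x1)
  T T T F  ✗ fails (!x3 || !x1 || !x2)
  T T T T  ✗ fails (!x3 || !x1 || !x2)
2 of the 16 rows are models.

2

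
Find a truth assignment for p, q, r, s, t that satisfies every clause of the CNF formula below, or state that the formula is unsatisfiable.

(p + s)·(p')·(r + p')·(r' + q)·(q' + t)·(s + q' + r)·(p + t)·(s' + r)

p: 0, q: 1, r: 1, s: 1, t: 1

Unit clause (p') forces p = 0.
Unit clause (s) forces s = 1.
Unit clause (t) forces t = 1.
Unit clause (r) forces r = 1.
Unit clause (q) forces q = 1.
This assignment satisfies each clause.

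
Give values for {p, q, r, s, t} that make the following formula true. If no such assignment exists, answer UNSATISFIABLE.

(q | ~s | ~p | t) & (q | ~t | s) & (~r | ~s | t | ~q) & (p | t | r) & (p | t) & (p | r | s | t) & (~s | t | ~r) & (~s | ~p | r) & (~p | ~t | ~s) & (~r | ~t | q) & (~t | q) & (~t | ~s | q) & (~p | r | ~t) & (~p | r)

p=0,  q=1,  r=1,  s=0,  t=1

Suppose p = 0.
The clause (t) is unit, so t = 1.
The clause (q) is unit, so q = 1.
All clauses hold; r, s can take either value.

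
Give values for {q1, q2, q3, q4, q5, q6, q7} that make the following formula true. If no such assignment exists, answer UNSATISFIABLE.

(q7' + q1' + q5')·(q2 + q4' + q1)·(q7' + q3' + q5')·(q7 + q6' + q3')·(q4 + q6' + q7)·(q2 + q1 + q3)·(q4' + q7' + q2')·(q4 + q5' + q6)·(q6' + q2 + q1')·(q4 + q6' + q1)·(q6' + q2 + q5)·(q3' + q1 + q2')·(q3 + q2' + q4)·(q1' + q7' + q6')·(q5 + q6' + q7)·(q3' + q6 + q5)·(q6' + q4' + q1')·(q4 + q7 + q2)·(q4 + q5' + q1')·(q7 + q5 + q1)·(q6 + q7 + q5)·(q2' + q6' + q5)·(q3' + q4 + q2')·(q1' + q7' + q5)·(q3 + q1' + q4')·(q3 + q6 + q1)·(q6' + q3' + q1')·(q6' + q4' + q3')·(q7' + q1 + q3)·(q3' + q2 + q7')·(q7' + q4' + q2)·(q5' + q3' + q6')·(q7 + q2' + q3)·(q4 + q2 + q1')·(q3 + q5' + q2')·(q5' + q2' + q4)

Case q7 = 0:
Case q6 = 0:
From the singleton clause (q5), q5 = 1.
From the singleton clause (q4), q4 = 1.
Case q2 = 0:
From the singleton clause (q1), q1 = 1.
From the singleton clause (q3), q3 = 1.
All clauses are satisfied.

q1=1,  q2=0,  q3=1,  q4=1,  q5=1,  q6=0,  q7=0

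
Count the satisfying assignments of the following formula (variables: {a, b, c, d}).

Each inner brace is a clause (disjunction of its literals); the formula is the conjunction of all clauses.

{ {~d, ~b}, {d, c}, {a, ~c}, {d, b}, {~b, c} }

There are 2^4 = 16 truth assignments over (a, b, c, d).
Check each against the 5 clauses (columns in the order a, b, c, d):
  F F F F  ✗ fails (d | c)
  F F F T  ✓ satisfies all
  F F T F  ✗ fails (a | ~c)
  F F T T  ✗ fails (a | ~c)
  F T F F  ✗ fails (d | c)
  F T F T  ✗ fails (~d | ~b)
  F T T F  ✗ fails (a | ~c)
  F T T T  ✗ fails (~d | ~b)
  T F F F  ✗ fails (d | c)
  T F F T  ✓ satisfies all
  T F T F  ✗ fails (d | b)
  T F T T  ✓ satisfies all
  T T F F  ✗ fails (d | c)
  T T F T  ✗ fails (~d | ~b)
  T T T F  ✓ satisfies all
  T T T T  ✗ fails (~d | ~b)
4 of the 16 rows are models.

4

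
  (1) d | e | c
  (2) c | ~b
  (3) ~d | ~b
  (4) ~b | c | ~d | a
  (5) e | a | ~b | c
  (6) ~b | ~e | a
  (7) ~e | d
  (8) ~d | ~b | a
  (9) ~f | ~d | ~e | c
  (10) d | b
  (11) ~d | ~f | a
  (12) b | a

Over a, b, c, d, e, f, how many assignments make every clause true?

11

There are 2^6 = 64 truth assignments over (a, b, c, d, e, f).
Split on b. With b = 1, the clauses containing b are satisfied and ~b drops from the rest; 4 of the 2^5 = 32 assignments to the other variables satisfy what remains.
With b = 0, by the same count on the reduced clause set, 7 assignments work.
(One model: a=F, b=T, c=T, d=F, e=F, f=F.)
Total: 4 + 7 = 11.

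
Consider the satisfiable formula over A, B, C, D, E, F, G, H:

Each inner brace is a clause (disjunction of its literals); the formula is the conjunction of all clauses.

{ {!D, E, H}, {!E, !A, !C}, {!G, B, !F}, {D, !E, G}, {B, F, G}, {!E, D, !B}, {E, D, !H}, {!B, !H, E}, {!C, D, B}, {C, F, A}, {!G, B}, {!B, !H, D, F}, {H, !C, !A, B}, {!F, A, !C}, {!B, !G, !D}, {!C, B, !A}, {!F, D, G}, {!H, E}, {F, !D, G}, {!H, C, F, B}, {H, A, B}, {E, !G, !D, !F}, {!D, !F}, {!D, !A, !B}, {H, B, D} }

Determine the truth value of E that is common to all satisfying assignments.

Suppose E = true.
Branch on A: set A = false.
Branch on D: set D = true.
The clause (!F) is unit, so F = false.
The clause (C) is unit, so C = true.
The clause (G) is unit, so G = true.
The clause (B) is unit, so B = true.
But (!B) is also a unit clause — contradiction.
So D must be the other value — set D = false.
The clause (G) is unit, so G = true.
The clause (!B) is unit, so B = false.
But (B) is also a unit clause — contradiction.
Either choice for D ends in contradiction.
So A must be the other value — set A = true.
The clause (!C) is unit, so C = false.
Branch on D: set D = true.
The clause (!F) is unit, so F = false.
The clause (G) is unit, so G = true.
The clause (B) is unit, so B = true.
But (!B) is also a unit clause — contradiction.
So D must be the other value — set D = false.
The clause (G) is unit, so G = true.
The clause (!B) is unit, so B = false.
But (B) is also a unit clause — contradiction.
Either choice for D ends in contradiction.
Either choice for A ends in contradiction.
So every satisfying assignment has E = False.

False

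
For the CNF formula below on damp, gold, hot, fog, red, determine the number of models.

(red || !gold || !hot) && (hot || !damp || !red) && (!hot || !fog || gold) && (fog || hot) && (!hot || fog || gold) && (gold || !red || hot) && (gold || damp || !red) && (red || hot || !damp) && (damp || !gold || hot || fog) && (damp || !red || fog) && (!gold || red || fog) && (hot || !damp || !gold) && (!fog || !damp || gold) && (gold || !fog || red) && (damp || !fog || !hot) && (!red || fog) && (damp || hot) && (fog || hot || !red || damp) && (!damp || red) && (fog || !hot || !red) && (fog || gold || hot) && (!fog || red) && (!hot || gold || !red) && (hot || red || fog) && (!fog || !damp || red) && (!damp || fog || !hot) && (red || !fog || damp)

1

There are 2^5 = 32 truth assignments over (damp, gold, hot, fog, red).
Split on red. With red = true, the clauses containing red are satisfied and !red drops from the rest; 1 of the 2^4 = 16 assignments to the other variables satisfy what remains.
With red = false, by the same count on the reduced clause set, 0 assignments work.
(One model: damp=T, gold=T, hot=T, fog=T, red=T.)
Total: 1 + 0 = 1.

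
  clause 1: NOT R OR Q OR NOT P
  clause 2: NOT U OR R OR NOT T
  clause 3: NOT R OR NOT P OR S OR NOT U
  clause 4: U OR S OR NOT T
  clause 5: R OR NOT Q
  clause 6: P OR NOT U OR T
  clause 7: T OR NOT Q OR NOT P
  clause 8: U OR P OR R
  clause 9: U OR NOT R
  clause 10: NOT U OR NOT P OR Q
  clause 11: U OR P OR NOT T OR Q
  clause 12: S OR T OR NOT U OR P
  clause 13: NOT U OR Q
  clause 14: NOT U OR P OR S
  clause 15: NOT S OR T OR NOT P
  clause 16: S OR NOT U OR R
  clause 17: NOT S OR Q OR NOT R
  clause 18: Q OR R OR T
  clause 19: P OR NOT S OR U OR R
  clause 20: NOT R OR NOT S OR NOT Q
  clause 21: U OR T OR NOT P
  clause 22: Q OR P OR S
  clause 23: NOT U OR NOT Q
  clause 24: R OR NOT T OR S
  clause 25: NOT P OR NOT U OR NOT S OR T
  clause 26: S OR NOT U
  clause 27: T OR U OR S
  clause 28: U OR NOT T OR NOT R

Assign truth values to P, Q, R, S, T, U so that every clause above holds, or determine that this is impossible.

Branch on R: set R = false.
The clause (NOT Q) is unit, so Q = false.
The clause (NOT U) is unit, so U = false.
The clause (P) is unit, so P = true.
The clause (T) is unit, so T = true.
The clause (S) is unit, so S = true.
All clauses are satisfied.

P ↦ true,  Q ↦ false,  R ↦ false,  S ↦ true,  T ↦ true,  U ↦ false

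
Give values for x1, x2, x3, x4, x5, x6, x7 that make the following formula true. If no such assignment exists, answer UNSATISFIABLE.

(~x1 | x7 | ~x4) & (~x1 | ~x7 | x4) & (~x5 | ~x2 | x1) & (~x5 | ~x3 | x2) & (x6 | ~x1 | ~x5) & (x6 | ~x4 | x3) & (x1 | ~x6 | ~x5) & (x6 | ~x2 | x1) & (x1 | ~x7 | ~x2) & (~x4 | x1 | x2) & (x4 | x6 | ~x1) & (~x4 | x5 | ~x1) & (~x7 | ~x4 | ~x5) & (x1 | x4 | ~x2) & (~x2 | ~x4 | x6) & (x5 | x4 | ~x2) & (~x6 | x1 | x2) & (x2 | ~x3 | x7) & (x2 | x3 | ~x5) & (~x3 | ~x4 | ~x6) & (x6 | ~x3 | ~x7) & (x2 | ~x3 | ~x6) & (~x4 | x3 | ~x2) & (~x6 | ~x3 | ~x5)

Try x1 = 0.
Try x5 = 0.
Try x6 = 0.
Unit clause (~x2) forces x2 = 0.
Unit clause (~x4) forces x4 = 0.
Try x3 = 0.
No clause remains; x7 is free.

x1 ↦ 0,  x2 ↦ 0,  x3 ↦ 0,  x4 ↦ 0,  x5 ↦ 0,  x6 ↦ 0,  x7 ↦ 0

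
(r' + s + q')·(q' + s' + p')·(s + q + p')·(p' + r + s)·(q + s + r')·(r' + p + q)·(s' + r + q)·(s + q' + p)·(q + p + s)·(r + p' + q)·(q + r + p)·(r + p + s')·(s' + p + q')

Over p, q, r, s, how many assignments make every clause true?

There are 2^4 = 16 truth assignments over (p, q, r, s).
Check each against the 13 clauses (columns in the order p, q, r, s):
  F F F F  ✗ fails (q + p + s)
  F F F T  ✗ fails (s' + r + q)
  F F T F  ✗ fails (q + s + r')
  F F T T  ✗ fails (r' + p + q)
  F T F F  ✗ fails (s + q' + p)
  F T F T  ✗ fails (r + p + s')
  F T T F  ✗ fails (r' + s + q')
  F T T T  ✗ fails (s' + p + q')
  T F F F  ✗ fails (s + q + p')
  T F F T  ✗ fails (s' + r + q)
  T F T F  ✗ fails (s + q + p')
  T F T T  ✓ satisfies all
  T T F F  ✗ fails (p' + r + s)
  T T F T  ✗ fails (q' + s' + p')
  T T T F  ✗ fails (r' + s + q')
  T T T T  ✗ fails (q' + s' + p')
1 of the 16 rows is a model.

1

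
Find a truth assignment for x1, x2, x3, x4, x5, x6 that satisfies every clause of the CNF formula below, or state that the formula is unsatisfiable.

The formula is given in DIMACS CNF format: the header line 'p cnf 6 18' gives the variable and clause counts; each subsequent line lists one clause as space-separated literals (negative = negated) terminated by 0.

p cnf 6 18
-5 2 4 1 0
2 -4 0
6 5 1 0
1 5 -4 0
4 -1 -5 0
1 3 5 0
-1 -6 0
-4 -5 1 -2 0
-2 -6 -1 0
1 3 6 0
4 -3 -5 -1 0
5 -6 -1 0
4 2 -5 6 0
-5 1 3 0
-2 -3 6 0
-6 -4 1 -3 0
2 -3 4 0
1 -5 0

x1: False,  x2: True,  x3: True,  x4: False,  x5: False,  x6: True

Branch on x2: set x2 = True.
Branch on x1: set x1 = False.
From the singleton clause (¬x5), x5 = False.
From the singleton clause (x6), x6 = True.
From the singleton clause (¬x4), x4 = False.
From the singleton clause (x3), x3 = True.
Every clause now holds.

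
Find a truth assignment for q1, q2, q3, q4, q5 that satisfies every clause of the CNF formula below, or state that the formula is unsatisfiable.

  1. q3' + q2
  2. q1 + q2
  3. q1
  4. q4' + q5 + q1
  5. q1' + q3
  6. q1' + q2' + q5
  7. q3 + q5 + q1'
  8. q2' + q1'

UNSATISFIABLE

(q1) alone gives q1 = 1.
(q3) alone gives q3 = 1.
(q2) alone gives q2 = 1.
That conflicts with the unit clause (q2').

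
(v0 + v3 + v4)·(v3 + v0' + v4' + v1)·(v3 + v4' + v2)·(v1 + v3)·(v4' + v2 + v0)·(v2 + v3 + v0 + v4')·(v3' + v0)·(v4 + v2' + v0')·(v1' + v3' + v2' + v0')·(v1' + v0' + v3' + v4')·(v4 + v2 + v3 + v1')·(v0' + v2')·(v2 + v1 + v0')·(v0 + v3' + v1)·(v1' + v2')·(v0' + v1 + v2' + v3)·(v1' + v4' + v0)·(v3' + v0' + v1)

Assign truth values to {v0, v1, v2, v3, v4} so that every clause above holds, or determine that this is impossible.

v0=1,  v1=1,  v2=0,  v3=1,  v4=0

Branch on v1: set v1 = 1.
From the singleton clause (v2'), v2 = 0.
Branch on v3: set v3 = 1.
From the singleton clause (v0), v0 = 1.
From the singleton clause (v4'), v4 = 0.
Every clause now holds.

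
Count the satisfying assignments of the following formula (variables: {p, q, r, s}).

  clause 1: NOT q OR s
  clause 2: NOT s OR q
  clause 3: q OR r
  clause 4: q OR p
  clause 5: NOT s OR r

3

There are 2^4 = 16 truth assignments over (p, q, r, s).
Split on r. With r = true, the clauses containing r are satisfied and NOT r drops from the rest; 3 of the 2^3 = 8 assignments to the other variables satisfy what remains.
With r = false, by the same count on the reduced clause set, 0 assignments work.
(One model: p=F, q=T, r=T, s=T.)
Total: 3 + 0 = 3.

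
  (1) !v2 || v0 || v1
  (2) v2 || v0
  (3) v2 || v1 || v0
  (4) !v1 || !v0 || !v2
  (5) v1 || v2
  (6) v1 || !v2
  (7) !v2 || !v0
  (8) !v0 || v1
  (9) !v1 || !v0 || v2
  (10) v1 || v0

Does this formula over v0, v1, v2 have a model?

Try v2 = true.
Unit clause (v1) forces v1 = true.
Unit clause (!v0) forces v0 = false.
Every clause now holds.
A satisfying assignment: v0: false, v1: true, v2: true.

Satisfiable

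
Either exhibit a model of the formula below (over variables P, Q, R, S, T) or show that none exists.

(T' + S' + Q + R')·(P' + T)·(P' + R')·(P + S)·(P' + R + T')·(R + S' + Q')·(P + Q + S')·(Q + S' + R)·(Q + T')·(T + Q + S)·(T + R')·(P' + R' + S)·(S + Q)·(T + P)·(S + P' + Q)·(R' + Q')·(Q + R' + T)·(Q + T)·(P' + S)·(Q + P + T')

UNSATISFIABLE

Case P = 0:
From the singleton clause (S), S = 1.
From the singleton clause (Q), Q = 1.
From the singleton clause (R), R = 1.
But (R') is also a unit clause — contradiction.
That branch fails; take P = 1 instead.
From the singleton clause (T), T = 1.
From the singleton clause (R'), R = 0.
But (R) is also a unit clause — contradiction.
Neither P = 1 nor P = 0 works.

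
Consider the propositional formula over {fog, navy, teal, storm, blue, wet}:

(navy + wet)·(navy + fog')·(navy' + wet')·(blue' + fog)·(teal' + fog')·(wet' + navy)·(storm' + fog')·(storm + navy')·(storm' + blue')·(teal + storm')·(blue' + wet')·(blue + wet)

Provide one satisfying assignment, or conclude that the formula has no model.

UNSATISFIABLE

Suppose navy = 1.
The clause (wet') is unit, so wet = 0.
The clause (storm) is unit, so storm = 1.
The clause (fog') is unit, so fog = 0.
The clause (blue') is unit, so blue = 0.
Now (blue) is unsatisfied and unit — conflict.
Backtrack on navy: now try navy = 0.
The clause (wet) is unit, so wet = 1.
Now (wet') is unsatisfied and unit — conflict.
Both values of navy lead to a conflict.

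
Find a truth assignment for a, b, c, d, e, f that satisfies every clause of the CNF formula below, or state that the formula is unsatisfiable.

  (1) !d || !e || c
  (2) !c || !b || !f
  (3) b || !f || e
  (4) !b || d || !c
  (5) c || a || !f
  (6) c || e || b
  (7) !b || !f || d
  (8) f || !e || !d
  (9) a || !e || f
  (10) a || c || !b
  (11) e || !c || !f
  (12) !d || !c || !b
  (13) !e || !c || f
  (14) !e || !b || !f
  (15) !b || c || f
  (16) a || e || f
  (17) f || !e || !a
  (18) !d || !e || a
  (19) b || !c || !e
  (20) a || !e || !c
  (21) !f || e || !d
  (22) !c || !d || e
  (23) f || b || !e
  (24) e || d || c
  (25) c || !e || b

Try d = false.
Try b = false.
Try f = false.
Unit clause (!e) forces e = false.
Unit clause (c) forces c = true.
Unit clause (a) forces a = true.
Every clause now holds.

a ↦ true, b ↦ false, c ↦ true, d ↦ false, e ↦ false, f ↦ false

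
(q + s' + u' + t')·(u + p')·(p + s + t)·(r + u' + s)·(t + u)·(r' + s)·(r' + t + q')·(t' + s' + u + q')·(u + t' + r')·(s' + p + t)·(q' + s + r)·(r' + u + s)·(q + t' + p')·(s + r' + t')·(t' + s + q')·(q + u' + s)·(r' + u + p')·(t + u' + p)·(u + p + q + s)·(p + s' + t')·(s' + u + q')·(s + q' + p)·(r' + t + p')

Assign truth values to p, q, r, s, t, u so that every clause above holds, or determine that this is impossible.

Try u = 1.
Try r = 0.
(s) alone gives s = 1.
Try q = 1.
Try p = 1.
No clause remains; t is free.

p=1,  q=1,  r=0,  s=1,  t=0,  u=1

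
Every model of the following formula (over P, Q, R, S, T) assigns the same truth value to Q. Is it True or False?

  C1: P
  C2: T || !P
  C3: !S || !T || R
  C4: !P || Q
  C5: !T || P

Suppose Q = false.
(P) alone gives P = true.
Now (!P) is unsatisfied and unit — conflict.
So every satisfying assignment has Q = True.

True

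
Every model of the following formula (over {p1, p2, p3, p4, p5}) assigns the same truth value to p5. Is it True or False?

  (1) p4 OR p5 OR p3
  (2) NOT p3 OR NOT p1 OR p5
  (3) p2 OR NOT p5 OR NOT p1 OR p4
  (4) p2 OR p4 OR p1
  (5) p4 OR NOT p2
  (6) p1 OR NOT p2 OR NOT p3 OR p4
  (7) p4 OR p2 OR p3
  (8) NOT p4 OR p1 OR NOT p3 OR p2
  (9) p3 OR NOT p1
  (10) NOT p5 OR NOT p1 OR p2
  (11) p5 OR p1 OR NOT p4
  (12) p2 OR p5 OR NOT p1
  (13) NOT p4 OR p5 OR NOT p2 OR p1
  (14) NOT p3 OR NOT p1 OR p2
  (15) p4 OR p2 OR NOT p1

True

Suppose p5 = false.
Try p4 = true.
(p1) alone gives p1 = true.
(NOT p3) alone gives p3 = false.
But (p3) is also a unit clause — contradiction.
Undo p4 and try p4 = false.
(p3) alone gives p3 = true.
(NOT p1) alone gives p1 = false.
(p2) alone gives p2 = true.
But (NOT p2) is also a unit clause — contradiction.
Either choice for p4 ends in contradiction.
So every satisfying assignment has p5 = True.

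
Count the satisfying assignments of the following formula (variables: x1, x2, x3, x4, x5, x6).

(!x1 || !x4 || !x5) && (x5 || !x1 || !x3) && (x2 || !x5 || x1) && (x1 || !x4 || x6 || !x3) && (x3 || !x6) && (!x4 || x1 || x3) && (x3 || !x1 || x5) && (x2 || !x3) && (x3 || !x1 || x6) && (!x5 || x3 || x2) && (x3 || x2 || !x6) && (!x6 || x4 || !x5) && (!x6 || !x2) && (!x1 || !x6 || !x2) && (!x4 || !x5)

6

There are 2^6 = 64 truth assignments over (x1, x2, x3, x4, x5, x6).
Split on x4. With x4 = true, the clauses containing x4 are satisfied and !x4 drops from the rest; 0 of the 2^5 = 32 assignments to the other variables satisfy what remains.
With x4 = false, by the same count on the reduced clause set, 6 assignments work.
Total: 0 + 6 = 6.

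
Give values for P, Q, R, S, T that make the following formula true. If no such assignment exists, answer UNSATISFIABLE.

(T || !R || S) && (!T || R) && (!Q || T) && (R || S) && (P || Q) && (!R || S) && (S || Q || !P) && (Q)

(Q) alone gives Q = true.
(T) alone gives T = true.
(R) alone gives R = true.
(S) alone gives S = true.
Every clause is now satisfied; P is unconstrained.

P: true; Q: true; R: true; S: true; T: true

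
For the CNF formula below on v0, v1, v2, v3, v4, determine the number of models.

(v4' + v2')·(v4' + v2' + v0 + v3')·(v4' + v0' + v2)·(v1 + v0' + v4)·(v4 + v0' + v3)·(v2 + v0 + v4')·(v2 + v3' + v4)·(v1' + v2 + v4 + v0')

There are 2^5 = 32 truth assignments over (v0, v1, v2, v3, v4).
Split on v1. With v1 = 1, the clauses containing v1 are satisfied and v1' drops from the rest; 4 of the 2^4 = 16 assignments to the other variables satisfy what remains.
With v1 = 0, by the same count on the reduced clause set, 3 assignments work.
(One model: v0=F, v1=F, v2=F, v3=F, v4=F.)
Total: 4 + 3 = 7.

7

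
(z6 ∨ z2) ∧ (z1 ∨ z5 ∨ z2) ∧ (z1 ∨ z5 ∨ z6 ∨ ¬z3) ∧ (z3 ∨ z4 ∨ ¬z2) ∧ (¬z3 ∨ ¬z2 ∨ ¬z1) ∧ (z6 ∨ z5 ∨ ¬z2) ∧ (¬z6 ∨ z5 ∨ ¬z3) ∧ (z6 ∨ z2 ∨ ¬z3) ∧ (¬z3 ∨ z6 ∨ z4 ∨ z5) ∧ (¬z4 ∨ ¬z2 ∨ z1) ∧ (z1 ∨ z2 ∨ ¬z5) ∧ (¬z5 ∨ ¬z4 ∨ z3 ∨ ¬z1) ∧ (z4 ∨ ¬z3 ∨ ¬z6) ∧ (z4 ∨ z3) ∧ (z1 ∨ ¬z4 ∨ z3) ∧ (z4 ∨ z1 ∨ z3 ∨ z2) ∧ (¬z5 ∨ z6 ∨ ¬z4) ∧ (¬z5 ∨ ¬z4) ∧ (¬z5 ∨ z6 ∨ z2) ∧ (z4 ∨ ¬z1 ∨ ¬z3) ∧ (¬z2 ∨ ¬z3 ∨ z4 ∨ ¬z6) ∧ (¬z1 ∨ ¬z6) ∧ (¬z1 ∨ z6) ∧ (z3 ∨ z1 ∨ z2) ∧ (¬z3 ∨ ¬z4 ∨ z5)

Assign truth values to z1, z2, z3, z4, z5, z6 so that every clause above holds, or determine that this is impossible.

z1=False, z2=True, z3=True, z4=False, z5=True, z6=False

Try z6 = False.
The clause (z2) is unit, so z2 = True.
The clause (z5) is unit, so z5 = True.
The clause (¬z4) is unit, so z4 = False.
The clause (z3) is unit, so z3 = True.
The clause (¬z1) is unit, so z1 = False.
This assignment satisfies each clause.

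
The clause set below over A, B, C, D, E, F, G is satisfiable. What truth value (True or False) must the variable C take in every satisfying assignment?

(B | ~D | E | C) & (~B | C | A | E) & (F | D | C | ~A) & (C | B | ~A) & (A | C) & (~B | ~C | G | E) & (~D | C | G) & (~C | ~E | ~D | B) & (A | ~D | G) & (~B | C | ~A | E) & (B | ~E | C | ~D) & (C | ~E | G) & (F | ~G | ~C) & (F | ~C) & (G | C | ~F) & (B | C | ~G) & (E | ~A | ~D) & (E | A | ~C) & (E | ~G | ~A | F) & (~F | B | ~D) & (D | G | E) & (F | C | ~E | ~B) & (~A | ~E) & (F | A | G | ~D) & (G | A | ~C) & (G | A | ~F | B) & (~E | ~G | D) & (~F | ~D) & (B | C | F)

Suppose C = 0.
The clause (A) is unit, so A = 1.
The clause (B) is unit, so B = 1.
The clause (E) is unit, so E = 1.
That conflicts with the unit clause (~E).
So every satisfying assignment has C = True.

True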